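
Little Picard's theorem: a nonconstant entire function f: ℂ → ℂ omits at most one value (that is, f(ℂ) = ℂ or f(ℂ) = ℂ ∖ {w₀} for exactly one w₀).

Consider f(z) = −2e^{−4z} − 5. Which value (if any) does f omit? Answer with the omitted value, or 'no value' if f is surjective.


Little Picard bounds the complement of f(ℂ) to at most one point.
e^{−4z} is never zero on ℂ, so -2·e^{−4z} takes every value in ℂ ∖ {0}. Adding -5 shifts the range to ℂ ∖ {-5}. Thus f omits exactly the value -5.

Omitted value: -5.


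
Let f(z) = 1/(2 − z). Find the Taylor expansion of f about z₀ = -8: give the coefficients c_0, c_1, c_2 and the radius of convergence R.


Let w = z − z₀, so z = z₀ + w.
Then 2 − z = 2 − (z₀ + w) = (2 − z₀) − w = 10 − w.
f(z) = 1/(10 − w) = (1/(10)) · 1/(1 − w/(10)) = Σ_{n≥0} w^n / (10)^(n+1).
So c_n = 1/(10)^(n+1):
  c_0 = 1/(10)^1 = 1/10.
  c_1 = 1/(10)^2 = 1/100.
  c_2 = 1/(10)^3 = 1/1000.
The series is valid for |w/d| < 1, i.e. |z − z₀| < |d|.
Radius of convergence: R = |2 − z₀| = |10| = 10 (distance from z₀ to the singularity z = 2).

c_0 = 1/10, c_1 = 1/100, c_2 = 1/1000; R = 10.


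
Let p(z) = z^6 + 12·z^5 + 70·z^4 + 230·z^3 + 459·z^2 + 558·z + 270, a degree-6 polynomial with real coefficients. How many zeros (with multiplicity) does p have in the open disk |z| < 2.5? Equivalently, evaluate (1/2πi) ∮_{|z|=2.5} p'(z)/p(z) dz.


The zeros of p are: -1, -3, (-3 + 3i), (-3 - 3i), (-1 + 2i), (-1 - 2i).
Their magnitudes are: 1, 3, 4.243, 4.243, 2.236, 2.236.
Zeros with |z| < R = 2.5: -1, (-1 + 2i), (-1 - 2i).
Count = 3.
By the argument principle, (1/2πi) ∮_{|z|=R} p'(z)/p(z) dz equals exactly this count.

Number of zeros inside |z| < 2.5: 3.


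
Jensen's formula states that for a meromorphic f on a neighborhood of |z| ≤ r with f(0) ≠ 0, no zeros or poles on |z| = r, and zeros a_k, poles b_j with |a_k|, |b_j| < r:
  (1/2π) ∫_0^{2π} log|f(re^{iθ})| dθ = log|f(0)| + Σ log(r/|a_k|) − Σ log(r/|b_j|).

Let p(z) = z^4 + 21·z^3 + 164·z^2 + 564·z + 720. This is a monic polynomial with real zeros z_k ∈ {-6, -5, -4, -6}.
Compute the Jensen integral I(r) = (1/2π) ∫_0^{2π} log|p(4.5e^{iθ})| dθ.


Zeros: -6, -6, -5, -4; r = 4.5.
Inside |z| < r: -4. Outside (|z| ≥ r): -6, -6, -5.
p(0) = 720, so log|p(0)| = log(720) = 6.5793.
Apply Jensen: I(r) = log|p(0)| + Σ_k log(r/|z_k|), summed over zeros inside |z| < r.
  log(r/|z_k|) for z_k = -4: log(4.5/4) = 0.1178
  Outside zeros (-6, -6, -5) contribute nothing to the Jensen sum.
Sum over inside zeros: 0.1178.
I(r) = log|p(0)| + (inside sum) = 6.5793 + 0.1178 = 6.6970.
Note: since some zeros are outside |z| ≤ r, the simplified n·log(r) form does NOT apply — only the inside zeros contribute.

I(r) ≈ 6.6970.


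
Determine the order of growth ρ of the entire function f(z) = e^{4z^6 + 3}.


|e^{4z^6 + 3}| = e^{Re(4·z^6) + 3} ≤ e^{4|z|^6 + 3} = e^{4r^6 + 3} on |z| = r, so ρ ≤ 6. Choosing z on |z|=r so that 4·z^6 is real positive (always possible by picking arg z appropriately) gives |f(z)| = e^{4r^6 + 3}, matching the bound. The additive constant 3 does not affect log log M(r) ~ 6·log r. Hence ρ = 6.
Therefore ρ = 6.

Order ρ = 6.


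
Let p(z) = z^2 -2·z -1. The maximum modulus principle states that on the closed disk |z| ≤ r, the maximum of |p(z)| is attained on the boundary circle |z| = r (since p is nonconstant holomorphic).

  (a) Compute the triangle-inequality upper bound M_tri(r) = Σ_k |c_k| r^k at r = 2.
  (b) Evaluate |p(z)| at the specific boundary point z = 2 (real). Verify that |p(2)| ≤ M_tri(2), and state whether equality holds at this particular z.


Coefficients: c_0 = -1, c_1 = -2, c_2 = 1. Radius r = 2.
Part (a). Triangle bound: M_tri(r) = Σ_k |c_k| r^k
  = |-1|·2^0 + |-2|·2^1 + |1|·2^2
  = 1 + 4 + 4 = 9.
This bounds M(r) := max_{|z|=r} |p(z)| from above; equality holds iff all terms c_k z^k can be made to align in phase at a single z on |z|=r.
Part (b). At z = 2 (real, on the circle |z| = r):
  p(2) = (-1)·2^0 + (-2)·2^1 + (1)·2^2 = -1.
  |p(2)| = 1.
Check: |p(2)| = 1 ≤ 9 = M_tri(2). ✓ Equality does not hold at z = 2 (the coefficients have mixed signs, so the terms do not all align in phase there).

M_tri(2) = 9; |p(2)| = 1; equality at z=2: no.


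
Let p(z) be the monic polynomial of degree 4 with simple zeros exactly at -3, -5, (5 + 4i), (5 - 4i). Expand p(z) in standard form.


The polynomial is p(z) = ∏_{α ∈ S} (z − α), where S = {-3, -5, (5 + 4i), (5 - 4i)}.
Expanding the product yields: p(z) = z^4 -2·z^3 -24·z^2 + 178·z + 615.
Note conjugate pairs combine to real quadratics: (z − (5+4i))(z − (5−4i)) = z² − 10z + 41.
The resulting polynomial has degree 4 and real coefficients as required.

p(z) = z^4 -2·z^3 -24·z^2 + 178·z + 615.


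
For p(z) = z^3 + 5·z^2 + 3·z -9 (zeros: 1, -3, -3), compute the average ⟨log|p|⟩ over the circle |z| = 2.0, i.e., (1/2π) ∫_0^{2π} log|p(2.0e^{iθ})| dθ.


Zeros: -3, -3, 1; r = 2.0.
Inside |z| < r: 1. Outside (|z| ≥ r): -3, -3.
p(0) = -9, so log|p(0)| = log(9) = 2.1972.
Apply Jensen: I(r) = log|p(0)| + Σ_k log(r/|z_k|), summed over zeros inside |z| < r.
  log(r/|z_k|) for z_k = 1: log(2.0/1) = 0.6931
  Outside zeros (-3, -3) contribute nothing to the Jensen sum.
Sum over inside zeros: 0.6931.
I(r) = log|p(0)| + (inside sum) = 2.1972 + 0.6931 = 2.8904.
Note: since some zeros are outside |z| ≤ r, the simplified n·log(r) form does NOT apply — only the inside zeros contribute.

I(r) ≈ 2.8904.


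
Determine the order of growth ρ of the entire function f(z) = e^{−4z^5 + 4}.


|e^{−4z^5 + 4}| = e^{Re(-4·z^5) + 4} ≤ e^{4|z|^5 + 4} = e^{4r^5 + 4} on |z| = r, so ρ ≤ 5. Choosing z on |z|=r so that -4·z^5 is real positive (always possible by picking arg z appropriately) gives |f(z)| = e^{4r^5 + 4}, matching the bound. The additive constant 4 does not affect log log M(r) ~ 5·log r. Hence ρ = 5.
Therefore ρ = 5.

Order ρ = 5.


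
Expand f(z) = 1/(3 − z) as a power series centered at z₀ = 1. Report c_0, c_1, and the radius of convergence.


Let w = z − z₀, so z = z₀ + w.
Then 3 − z = 3 − (z₀ + w) = (3 − z₀) − w = 2 − w.
f(z) = 1/(2 − w) = (1/(2)) · 1/(1 − w/(2)) = Σ_{n≥0} w^n / (2)^(n+1).
So c_n = 1/(2)^(n+1):
  c_0 = 1/(2)^1 = 1/2.
  c_1 = 1/(2)^2 = 1/4.
The series is valid for |w/d| < 1, i.e. |z − z₀| < |d|.
Radius of convergence: R = |3 − z₀| = |2| = 2 (distance from z₀ to the singularity z = 3).

c_0 = 1/2, c_1 = 1/4; R = 2.


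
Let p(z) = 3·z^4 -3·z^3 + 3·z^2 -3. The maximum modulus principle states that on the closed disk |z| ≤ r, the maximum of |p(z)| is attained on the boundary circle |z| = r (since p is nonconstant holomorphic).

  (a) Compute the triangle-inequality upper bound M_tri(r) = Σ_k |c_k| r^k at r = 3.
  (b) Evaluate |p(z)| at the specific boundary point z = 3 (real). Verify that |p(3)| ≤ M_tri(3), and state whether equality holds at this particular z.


Coefficients: c_0 = -3, c_1 = 0, c_2 = 3, c_3 = -3, c_4 = 3. Radius r = 3.
Part (a). Triangle bound: M_tri(r) = Σ_k |c_k| r^k
  = |-3|·3^0 + |0|·3^1 + |3|·3^2 + |-3|·3^3 + |3|·3^4
  = 3 + 0 + 27 + 81 + 243 = 354.
This bounds M(r) := max_{|z|=r} |p(z)| from above; equality holds iff all terms c_k z^k can be made to align in phase at a single z on |z|=r.
Part (b). At z = 3 (real, on the circle |z| = r):
  p(3) = (-3)·3^0 + (0)·3^1 + (3)·3^2 + (-3)·3^3 + (3)·3^4 = 186.
  |p(3)| = 186.
Check: |p(3)| = 186 ≤ 354 = M_tri(3). ✓ Equality does not hold at z = 3 (the coefficients have mixed signs, so the terms do not all align in phase there).

M_tri(3) = 354; |p(3)| = 186; equality at z=3: no.


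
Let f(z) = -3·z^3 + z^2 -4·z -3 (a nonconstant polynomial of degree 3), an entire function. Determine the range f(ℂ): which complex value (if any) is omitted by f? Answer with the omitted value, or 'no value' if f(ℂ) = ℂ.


Little Picard bounds the complement of f(ℂ) to at most one point.
For every w ∈ ℂ, the equation p(z) − w = 0 is a nonconstant polynomial in z and hence has at least one root by the fundamental theorem of algebra. So p is surjective onto ℂ, omitting no value.

Omitted value: no value.


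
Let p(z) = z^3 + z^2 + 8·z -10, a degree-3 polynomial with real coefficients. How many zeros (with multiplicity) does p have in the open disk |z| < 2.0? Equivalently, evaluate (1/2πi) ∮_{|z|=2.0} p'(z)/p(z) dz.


The zeros of p are: 1, (-1 + 3i), (-1 - 3i).
Their magnitudes are: 1, 3.162, 3.162.
Zeros with |z| < R = 2.0: 1.
Count = 1.
By the argument principle, (1/2πi) ∮_{|z|=R} p'(z)/p(z) dz equals exactly this count.

Number of zeros inside |z| < 2.0: 1.


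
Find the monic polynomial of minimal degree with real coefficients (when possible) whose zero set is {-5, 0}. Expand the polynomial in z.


The polynomial is p(z) = ∏_{α ∈ S} (z − α), where S = {-5, 0}.
Expanding the product yields: p(z) = z^2 + 5·z.
The resulting polynomial has degree 2 and real coefficients as required.

p(z) = z^2 + 5·z.


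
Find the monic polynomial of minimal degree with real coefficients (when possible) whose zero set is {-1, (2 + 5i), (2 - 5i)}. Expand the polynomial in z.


The polynomial is p(z) = ∏_{α ∈ S} (z − α), where S = {-1, (2 + 5i), (2 - 5i)}.
Expanding the product yields: p(z) = z^3 -3·z^2 + 25·z + 29.
Note conjugate pairs combine to real quadratics: (z − (2+5i))(z − (2−5i)) = z² − 4z + 29.
The resulting polynomial has degree 3 and real coefficients as required.

p(z) = z^3 -3·z^2 + 25·z + 29.


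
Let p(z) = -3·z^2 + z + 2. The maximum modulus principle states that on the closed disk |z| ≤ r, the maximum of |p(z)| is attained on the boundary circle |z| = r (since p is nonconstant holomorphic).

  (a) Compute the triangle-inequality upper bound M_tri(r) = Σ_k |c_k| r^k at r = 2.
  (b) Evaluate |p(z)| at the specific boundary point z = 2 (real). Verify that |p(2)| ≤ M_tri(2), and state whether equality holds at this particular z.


Coefficients: c_0 = 2, c_1 = 1, c_2 = -3. Radius r = 2.
Part (a). Triangle bound: M_tri(r) = Σ_k |c_k| r^k
  = |2|·2^0 + |1|·2^1 + |-3|·2^2
  = 2 + 2 + 12 = 16.
This bounds M(r) := max_{|z|=r} |p(z)| from above; equality holds iff all terms c_k z^k can be made to align in phase at a single z on |z|=r.
Part (b). At z = 2 (real, on the circle |z| = r):
  p(2) = (2)·2^0 + (1)·2^1 + (-3)·2^2 = -8.
  |p(2)| = 8.
Check: |p(2)| = 8 ≤ 16 = M_tri(2). ✓ Equality does not hold at z = 2 (the coefficients have mixed signs, so the terms do not all align in phase there).

M_tri(2) = 16; |p(2)| = 8; equality at z=2: no.


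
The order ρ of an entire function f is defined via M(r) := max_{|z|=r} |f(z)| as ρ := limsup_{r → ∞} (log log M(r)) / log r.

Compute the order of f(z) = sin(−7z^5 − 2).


Write sin(w) = (e^{iw} ± e^{−iw})/(2 or 2i), so |sin(w)| ≤ e^{|w|}. With w = −7z^5 − 2, |w| ≤ 7r^5 + 2 on |z|=r, giving M(r) ≤ e^{7r^5 + 2} and ρ ≤ 5. For the lower bound, choose z on |z|=r with -7z^5 purely imaginary of modulus 7r^5; then |sin(−7z^5 − 2)| grows like e^{7r^5}/2, so ρ ≥ 5. Hence ρ = 5.
Therefore ρ = 5.

Order ρ = 5.


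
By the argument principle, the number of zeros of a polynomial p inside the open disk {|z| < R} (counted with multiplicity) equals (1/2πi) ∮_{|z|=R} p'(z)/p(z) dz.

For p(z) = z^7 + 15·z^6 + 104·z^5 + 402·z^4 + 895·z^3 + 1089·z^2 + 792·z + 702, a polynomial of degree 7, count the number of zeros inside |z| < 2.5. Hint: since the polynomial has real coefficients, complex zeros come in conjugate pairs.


The zeros of p are: (-3 + 3i), (-3 - 3i), (-3 + 2i), (-3 - 2i), -3, (0 + 1i), (0 - 1i).
Their magnitudes are: 4.243, 4.243, 3.606, 3.606, 3, 1, 1.
Zeros with |z| < R = 2.5: (0 + 1i), (0 - 1i).
Count = 2.
By the argument principle, (1/2πi) ∮_{|z|=R} p'(z)/p(z) dz equals exactly this count.

Number of zeros inside |z| < 2.5: 2.


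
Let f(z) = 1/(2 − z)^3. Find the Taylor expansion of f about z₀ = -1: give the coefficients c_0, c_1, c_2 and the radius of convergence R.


Let w = z − z₀, so z = z₀ + w.
Then 2 − z = 2 − (z₀ + w) = (2 − z₀) − w = 3 − w.
f(z) = 1/(3 − w)^3 = (1/(3)^3) · (1 − w/(3))^{−3}.
By the binomial series (1−u)^{−3} = Σ_{n≥0} C(n+2, 2) u^n for |u|<1, with u = w/(3):
  c_n = C(n+2, 2) / (3)^(n+3).
  c_0 = 1/(3)^3 = 1/27.
  c_1 = 3/(3)^4 = 1/27.
  c_2 = 6/(3)^5 = 2/81.
The series is valid for |w/d| < 1, i.e. |z − z₀| < |d|.
Radius of convergence: R = |2 − z₀| = |3| = 3 (distance from z₀ to the singularity z = 2).

c_0 = 1/27, c_1 = 1/27, c_2 = 2/81; R = 3.


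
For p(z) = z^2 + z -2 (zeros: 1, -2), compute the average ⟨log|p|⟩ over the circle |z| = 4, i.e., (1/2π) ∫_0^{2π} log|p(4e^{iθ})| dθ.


Zeros: -2, 1; r = 4.
Inside |z| < r: -2, 1. Outside (|z| ≥ r): ∅.
p(0) = -2, so log|p(0)| = log(2) = 0.6931.
Apply Jensen: I(r) = log|p(0)| + Σ_k log(r/|z_k|), summed over zeros inside |z| < r.
  log(r/|z_k|) for z_k = 1: log(4/1) = 1.3863
  log(r/|z_k|) for z_k = -2: log(4/2) = 0.6931
Sum over inside zeros: 2.0794.
I(r) = log|p(0)| + (inside sum) = 0.6931 + 2.0794 = 2.7726.
Closed form (all zeros inside, monic): I(r) = n·log(r) = 2·log(4) = 2.7726. ✓

I(r) ≈ 2.7726.


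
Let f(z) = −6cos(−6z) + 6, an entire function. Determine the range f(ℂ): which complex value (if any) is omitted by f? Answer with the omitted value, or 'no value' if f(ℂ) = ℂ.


Little Picard bounds the complement of f(ℂ) to at most one point.
cos is entire and surjective onto ℂ: for every w ∈ ℂ, cos(ζ) = w has a solution ζ ∈ ℂ (e.g., via the complex inverse arccos). With ζ = −6z this gives z = ζ/(-6). Then -6·cos(−6z) takes every value in -6·ℂ = ℂ, and adding 6 is a bijection of ℂ. So f is surjective and omits no value. (Note: only on the real line is cos bounded by [−1, 1].)

Omitted value: no value.


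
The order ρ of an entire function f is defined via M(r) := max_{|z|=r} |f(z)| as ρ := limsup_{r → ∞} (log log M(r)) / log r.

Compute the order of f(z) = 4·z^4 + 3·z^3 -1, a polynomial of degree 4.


|f(z)| ≤ Σ|c_k|·r^k = O(r^4) as r → ∞. Polynomial growth is O(e^{r^ε}) for every ε > 0 (since r^4/e^{r^ε} → 0), so ρ ≤ ε for all ε > 0, i.e. ρ = 0. Every nonconstant polynomial has order 0.
Therefore ρ = 0.

Order ρ = 0.


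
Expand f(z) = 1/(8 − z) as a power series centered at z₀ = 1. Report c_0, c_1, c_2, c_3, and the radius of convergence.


Let w = z − z₀, so z = z₀ + w.
Then 8 − z = 8 − (z₀ + w) = (8 − z₀) − w = 7 − w.
f(z) = 1/(7 − w) = (1/(7)) · 1/(1 − w/(7)) = Σ_{n≥0} w^n / (7)^(n+1).
So c_n = 1/(7)^(n+1):
  c_0 = 1/(7)^1 = 1/7.
  c_1 = 1/(7)^2 = 1/49.
  c_2 = 1/(7)^3 = 1/343.
  c_3 = 1/(7)^4 = 1/2401.
The series is valid for |w/d| < 1, i.e. |z − z₀| < |d|.
Radius of convergence: R = |8 − z₀| = |7| = 7 (distance from z₀ to the singularity z = 8).

c_0 = 1/7, c_1 = 1/49, c_2 = 1/343, c_3 = 1/2401; R = 7.


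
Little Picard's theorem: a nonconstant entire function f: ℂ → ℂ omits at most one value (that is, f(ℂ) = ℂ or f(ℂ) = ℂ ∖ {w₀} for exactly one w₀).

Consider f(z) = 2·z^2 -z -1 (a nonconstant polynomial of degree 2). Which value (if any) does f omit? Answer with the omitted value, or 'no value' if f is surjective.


Little Picard bounds the complement of f(ℂ) to at most one point.
For every w ∈ ℂ, the equation p(z) − w = 0 is a nonconstant polynomial in z and hence has at least one root by the fundamental theorem of algebra. So p is surjective onto ℂ, omitting no value.

Omitted value: no value.


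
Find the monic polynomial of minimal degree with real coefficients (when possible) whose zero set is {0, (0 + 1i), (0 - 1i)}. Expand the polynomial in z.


The polynomial is p(z) = ∏_{α ∈ S} (z − α), where S = {0, (0 + 1i), (0 - 1i)}.
Expanding the product yields: p(z) = z^3 + z.
Note conjugate pairs combine to real quadratics: (z − (0+1i))(z − (0−1i)) = z² + 1.
The resulting polynomial has degree 3 and real coefficients as required.

p(z) = z^3 + z.


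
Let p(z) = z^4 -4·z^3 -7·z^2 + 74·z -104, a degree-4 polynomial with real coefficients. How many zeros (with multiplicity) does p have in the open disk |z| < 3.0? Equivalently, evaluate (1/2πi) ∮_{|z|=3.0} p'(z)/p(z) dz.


The zeros of p are: (3 + 2i), (3 - 2i), -4, 2.
Their magnitudes are: 3.606, 3.606, 4, 2.
Zeros with |z| < R = 3.0: 2.
Count = 1.
By the argument principle, (1/2πi) ∮_{|z|=R} p'(z)/p(z) dz equals exactly this count.

Number of zeros inside |z| < 3.0: 1.


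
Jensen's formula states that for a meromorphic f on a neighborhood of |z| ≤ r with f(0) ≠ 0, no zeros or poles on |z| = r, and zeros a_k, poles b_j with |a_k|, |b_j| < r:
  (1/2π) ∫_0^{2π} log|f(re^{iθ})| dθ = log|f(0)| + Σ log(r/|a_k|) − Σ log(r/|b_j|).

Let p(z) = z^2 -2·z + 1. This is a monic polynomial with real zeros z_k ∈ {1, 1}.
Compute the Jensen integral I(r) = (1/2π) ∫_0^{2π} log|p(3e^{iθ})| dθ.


Zeros: 1, 1; r = 3.
Inside |z| < r: 1, 1. Outside (|z| ≥ r): ∅.
p(0) = 1, so log|p(0)| = log(1) = 0.0000.
Apply Jensen: I(r) = log|p(0)| + Σ_k log(r/|z_k|), summed over zeros inside |z| < r.
  log(r/|z_k|) for z_k = 1: log(3/1) = 1.0986
  log(r/|z_k|) for z_k = 1: log(3/1) = 1.0986
Sum over inside zeros: 2.1972.
I(r) = log|p(0)| + (inside sum) = 0.0000 + 2.1972 = 2.1972.
Closed form (all zeros inside, monic): I(r) = n·log(r) = 2·log(3) = 2.1972. ✓

I(r) ≈ 2.1972.


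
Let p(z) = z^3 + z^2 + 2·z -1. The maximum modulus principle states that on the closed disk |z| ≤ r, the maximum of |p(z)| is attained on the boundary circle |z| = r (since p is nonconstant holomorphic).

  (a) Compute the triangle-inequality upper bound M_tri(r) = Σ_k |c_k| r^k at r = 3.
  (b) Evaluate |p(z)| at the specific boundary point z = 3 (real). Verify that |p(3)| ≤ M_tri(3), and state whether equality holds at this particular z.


Coefficients: c_0 = -1, c_1 = 2, c_2 = 1, c_3 = 1. Radius r = 3.
Part (a). Triangle bound: M_tri(r) = Σ_k |c_k| r^k
  = |-1|·3^0 + |2|·3^1 + |1|·3^2 + |1|·3^3
  = 1 + 6 + 9 + 27 = 43.
This bounds M(r) := max_{|z|=r} |p(z)| from above; equality holds iff all terms c_k z^k can be made to align in phase at a single z on |z|=r.
Part (b). At z = 3 (real, on the circle |z| = r):
  p(3) = (-1)·3^0 + (2)·3^1 + (1)·3^2 + (1)·3^3 = 41.
  |p(3)| = 41.
Check: |p(3)| = 41 ≤ 43 = M_tri(3). ✓ Equality does not hold at z = 3 (the coefficients have mixed signs, so the terms do not all align in phase there).

M_tri(3) = 43; |p(3)| = 41; equality at z=3: no.


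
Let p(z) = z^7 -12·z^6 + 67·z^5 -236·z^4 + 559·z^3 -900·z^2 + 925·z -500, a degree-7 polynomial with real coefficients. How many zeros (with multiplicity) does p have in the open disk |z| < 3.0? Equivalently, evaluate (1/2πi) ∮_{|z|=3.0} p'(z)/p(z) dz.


The zeros of p are: (2 + 1i), (2 - 1i), (1 + 2i), (1 - 2i), (1 + 2i), (1 - 2i), 4.
Their magnitudes are: 2.236, 2.236, 2.236, 2.236, 2.236, 2.236, 4.
Zeros with |z| < R = 3.0: (2 + 1i), (2 - 1i), (1 + 2i), (1 - 2i), (1 + 2i), (1 - 2i).
Count = 6.
By the argument principle, (1/2πi) ∮_{|z|=R} p'(z)/p(z) dz equals exactly this count.

Number of zeros inside |z| < 3.0: 6.


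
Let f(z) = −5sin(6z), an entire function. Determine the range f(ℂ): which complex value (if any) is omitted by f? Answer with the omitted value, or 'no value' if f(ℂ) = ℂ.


Little Picard bounds the complement of f(ℂ) to at most one point.
sin is entire and surjective onto ℂ: for every w ∈ ℂ, sin(ζ) = w has a solution ζ ∈ ℂ (e.g., via the complex inverse arcsin). With ζ = 6z this gives z = ζ/(6). Then -5·sin(6z) takes every value in -5·ℂ = ℂ, and adding 0 is a bijection of ℂ. So f is surjective and omits no value. (Note: only on the real line is sin bounded by [−1, 1].)

Omitted value: no value.


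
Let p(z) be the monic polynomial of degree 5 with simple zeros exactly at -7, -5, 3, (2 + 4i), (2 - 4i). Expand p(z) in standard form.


The polynomial is p(z) = ∏_{α ∈ S} (z − α), where S = {-7, -5, 3, (2 + 4i), (2 - 4i)}.
Expanding the product yields: p(z) = z^5 + 5·z^4 -17·z^3 + 79·z^2 + 400·z -2100.
Note conjugate pairs combine to real quadratics: (z − (2+4i))(z − (2−4i)) = z² − 4z + 20.
The resulting polynomial has degree 5 and real coefficients as required.

p(z) = z^5 + 5·z^4 -17·z^3 + 79·z^2 + 400·z -2100.


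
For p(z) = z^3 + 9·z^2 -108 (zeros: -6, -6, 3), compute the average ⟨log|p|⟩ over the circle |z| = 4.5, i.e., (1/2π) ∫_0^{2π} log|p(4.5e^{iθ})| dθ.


Zeros: -6, -6, 3; r = 4.5.
Inside |z| < r: 3. Outside (|z| ≥ r): -6, -6.
p(0) = -108, so log|p(0)| = log(108) = 4.6821.
Apply Jensen: I(r) = log|p(0)| + Σ_k log(r/|z_k|), summed over zeros inside |z| < r.
  log(r/|z_k|) for z_k = 3: log(4.5/3) = 0.4055
  Outside zeros (-6, -6) contribute nothing to the Jensen sum.
Sum over inside zeros: 0.4055.
I(r) = log|p(0)| + (inside sum) = 4.6821 + 0.4055 = 5.0876.
Note: since some zeros are outside |z| ≤ r, the simplified n·log(r) form does NOT apply — only the inside zeros contribute.

I(r) ≈ 5.0876.


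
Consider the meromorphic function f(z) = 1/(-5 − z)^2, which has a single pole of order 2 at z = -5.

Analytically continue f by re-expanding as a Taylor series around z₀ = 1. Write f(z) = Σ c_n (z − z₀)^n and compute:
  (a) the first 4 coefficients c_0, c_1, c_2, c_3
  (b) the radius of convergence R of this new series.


Let w = z − z₀, so z = z₀ + w.
Then -5 − z = -5 − (z₀ + w) = (-5 − z₀) − w = -6 − w.
f(z) = 1/(-6 − w)^2 = (1/(-6)^2) · (1 − w/(-6))^{−2}.
By the binomial series (1−u)^{−2} = Σ_{n≥0} C(n+1, 1) u^n for |u|<1, with u = w/(-6):
  c_n = C(n+1, 1) / (-6)^(n+2).
  c_0 = 1/(-6)^2 = 1/36.
  c_1 = 2/(-6)^3 = -1/108.
  c_2 = 3/(-6)^4 = 1/432.
  c_3 = 4/(-6)^5 = -1/1944.
The series is valid for |w/d| < 1, i.e. |z − z₀| < |d|.
Radius of convergence: R = |-5 − z₀| = |-6| = 6 (distance from z₀ to the singularity z = -5).

c_0 = 1/36, c_1 = -1/108, c_2 = 1/432, c_3 = -1/1944; R = 6.


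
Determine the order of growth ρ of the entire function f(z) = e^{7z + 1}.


|e^{7z + 1}| = e^{Re(7·z) + 1} ≤ e^{7|z|^1 + 1} = e^{7r^1 + 1} on |z| = r, so ρ ≤ 1. Choosing z on |z|=r so that 7·z is real positive (always possible by picking arg z appropriately) gives |f(z)| = e^{7r^1 + 1}, matching the bound. The additive constant 1 does not affect log log M(r) ~ 1·log r. Hence ρ = 1.
Therefore ρ = 1.

Order ρ = 1.


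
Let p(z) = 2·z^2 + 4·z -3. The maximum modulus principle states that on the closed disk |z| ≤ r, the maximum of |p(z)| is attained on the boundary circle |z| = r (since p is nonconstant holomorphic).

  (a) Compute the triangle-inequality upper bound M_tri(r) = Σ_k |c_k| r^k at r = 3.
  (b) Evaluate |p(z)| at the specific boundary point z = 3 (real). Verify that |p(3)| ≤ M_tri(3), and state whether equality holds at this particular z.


Coefficients: c_0 = -3, c_1 = 4, c_2 = 2. Radius r = 3.
Part (a). Triangle bound: M_tri(r) = Σ_k |c_k| r^k
  = |-3|·3^0 + |4|·3^1 + |2|·3^2
  = 3 + 12 + 18 = 33.
This bounds M(r) := max_{|z|=r} |p(z)| from above; equality holds iff all terms c_k z^k can be made to align in phase at a single z on |z|=r.
Part (b). At z = 3 (real, on the circle |z| = r):
  p(3) = (-3)·3^0 + (4)·3^1 + (2)·3^2 = 27.
  |p(3)| = 27.
Check: |p(3)| = 27 ≤ 33 = M_tri(3). ✓ Equality does not hold at z = 3 (the coefficients have mixed signs, so the terms do not all align in phase there).

M_tri(3) = 33; |p(3)| = 27; equality at z=3: no.


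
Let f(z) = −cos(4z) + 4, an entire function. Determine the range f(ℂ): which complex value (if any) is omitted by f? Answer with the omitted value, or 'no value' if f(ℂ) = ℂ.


Little Picard bounds the complement of f(ℂ) to at most one point.
cos is entire and surjective onto ℂ: for every w ∈ ℂ, cos(ζ) = w has a solution ζ ∈ ℂ (e.g., via the complex inverse arccos). With ζ = 4z this gives z = ζ/(4). Then -1·cos(4z) takes every value in -1·ℂ = ℂ, and adding 4 is a bijection of ℂ. So f is surjective and omits no value. (Note: only on the real line is cos bounded by [−1, 1].)

Omitted value: no value.


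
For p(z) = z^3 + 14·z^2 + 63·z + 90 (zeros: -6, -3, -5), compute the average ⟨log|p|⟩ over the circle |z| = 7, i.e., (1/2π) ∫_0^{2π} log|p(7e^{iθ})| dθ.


Zeros: -6, -5, -3; r = 7.
Inside |z| < r: -6, -5, -3. Outside (|z| ≥ r): ∅.
p(0) = 90, so log|p(0)| = log(90) = 4.4998.
Apply Jensen: I(r) = log|p(0)| + Σ_k log(r/|z_k|), summed over zeros inside |z| < r.
  log(r/|z_k|) for z_k = -6: log(7/6) = 0.1542
  log(r/|z_k|) for z_k = -3: log(7/3) = 0.8473
  log(r/|z_k|) for z_k = -5: log(7/5) = 0.3365
Sum over inside zeros: 1.3379.
I(r) = log|p(0)| + (inside sum) = 4.4998 + 1.3379 = 5.8377.
Closed form (all zeros inside, monic): I(r) = n·log(r) = 3·log(7) = 5.8377. ✓

I(r) ≈ 5.8377.


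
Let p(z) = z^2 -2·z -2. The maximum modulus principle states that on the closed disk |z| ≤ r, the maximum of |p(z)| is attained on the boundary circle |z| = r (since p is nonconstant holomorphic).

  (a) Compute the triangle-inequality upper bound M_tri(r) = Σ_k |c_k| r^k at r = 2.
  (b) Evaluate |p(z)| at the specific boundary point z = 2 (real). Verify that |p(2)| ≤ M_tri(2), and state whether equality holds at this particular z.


Coefficients: c_0 = -2, c_1 = -2, c_2 = 1. Radius r = 2.
Part (a). Triangle bound: M_tri(r) = Σ_k |c_k| r^k
  = |-2|·2^0 + |-2|·2^1 + |1|·2^2
  = 2 + 4 + 4 = 10.
This bounds M(r) := max_{|z|=r} |p(z)| from above; equality holds iff all terms c_k z^k can be made to align in phase at a single z on |z|=r.
Part (b). At z = 2 (real, on the circle |z| = r):
  p(2) = (-2)·2^0 + (-2)·2^1 + (1)·2^2 = -2.
  |p(2)| = 2.
Check: |p(2)| = 2 ≤ 10 = M_tri(2). ✓ Equality does not hold at z = 2 (the coefficients have mixed signs, so the terms do not all align in phase there).

M_tri(2) = 10; |p(2)| = 2; equality at z=2: no.


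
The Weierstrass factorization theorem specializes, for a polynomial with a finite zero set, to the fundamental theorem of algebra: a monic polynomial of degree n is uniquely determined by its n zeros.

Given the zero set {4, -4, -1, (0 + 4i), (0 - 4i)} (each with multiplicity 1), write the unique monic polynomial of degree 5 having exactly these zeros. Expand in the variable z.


The polynomial is p(z) = ∏_{α ∈ S} (z − α), where S = {4, -4, -1, (0 + 4i), (0 - 4i)}.
Expanding the product yields: p(z) = z^5 + z^4 -256·z -256.
Note conjugate pairs combine to real quadratics: (z − (0+4i))(z − (0−4i)) = z² + 16.
The resulting polynomial has degree 5 and real coefficients as required.

p(z) = z^5 + z^4 -256·z -256.


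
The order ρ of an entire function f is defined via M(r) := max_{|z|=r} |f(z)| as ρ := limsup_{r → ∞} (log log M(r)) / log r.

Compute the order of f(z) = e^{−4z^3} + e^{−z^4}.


Each summand is entire of order 3 and 4 respectively (as in the single-exponential case). The order of a sum is at most the max of the orders, so ρ ≤ 4. For the lower bound: on |z|=r choose arg z so that -1z^4 is real positive; then |e^{-1z^4}| = e^{1r^4} while |e^{-4z^3}| ≤ e^{4r^3} = o(e^{1r^4}). So |f| ≥ e^{1r^4}(1 − o(1)) and ρ ≥ 4. Hence ρ = max(3, 4) = 4.
Therefore ρ = 4.

Order ρ = 4.


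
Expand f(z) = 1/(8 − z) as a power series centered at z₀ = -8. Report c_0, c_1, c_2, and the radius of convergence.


Let w = z − z₀, so z = z₀ + w.
Then 8 − z = 8 − (z₀ + w) = (8 − z₀) − w = 16 − w.
f(z) = 1/(16 − w) = (1/(16)) · 1/(1 − w/(16)) = Σ_{n≥0} w^n / (16)^(n+1).
So c_n = 1/(16)^(n+1):
  c_0 = 1/(16)^1 = 1/16.
  c_1 = 1/(16)^2 = 1/256.
  c_2 = 1/(16)^3 = 1/4096.
The series is valid for |w/d| < 1, i.e. |z − z₀| < |d|.
Radius of convergence: R = |8 − z₀| = |16| = 16 (distance from z₀ to the singularity z = 8).

c_0 = 1/16, c_1 = 1/256, c_2 = 1/4096; R = 16.


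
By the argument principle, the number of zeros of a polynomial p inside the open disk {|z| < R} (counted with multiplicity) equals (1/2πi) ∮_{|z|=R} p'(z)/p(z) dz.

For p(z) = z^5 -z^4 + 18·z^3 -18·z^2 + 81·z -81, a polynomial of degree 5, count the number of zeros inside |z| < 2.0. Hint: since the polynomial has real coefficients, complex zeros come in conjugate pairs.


The zeros of p are: (0 + 3i), (0 - 3i), 1, (0 + 3i), (0 - 3i).
Their magnitudes are: 3, 3, 1, 3, 3.
Zeros with |z| < R = 2.0: 1.
Count = 1.
By the argument principle, (1/2πi) ∮_{|z|=R} p'(z)/p(z) dz equals exactly this count.

Number of zeros inside |z| < 2.0: 1.


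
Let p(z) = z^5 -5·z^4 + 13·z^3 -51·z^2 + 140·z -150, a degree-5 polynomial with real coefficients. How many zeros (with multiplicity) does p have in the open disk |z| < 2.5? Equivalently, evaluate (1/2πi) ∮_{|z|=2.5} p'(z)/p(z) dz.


The zeros of p are: 3, (-1 + 3i), (-1 - 3i), (2 + 1i), (2 - 1i).
Their magnitudes are: 3, 3.162, 3.162, 2.236, 2.236.
Zeros with |z| < R = 2.5: (2 + 1i), (2 - 1i).
Count = 2.
By the argument principle, (1/2πi) ∮_{|z|=R} p'(z)/p(z) dz equals exactly this count.

Number of zeros inside |z| < 2.5: 2.


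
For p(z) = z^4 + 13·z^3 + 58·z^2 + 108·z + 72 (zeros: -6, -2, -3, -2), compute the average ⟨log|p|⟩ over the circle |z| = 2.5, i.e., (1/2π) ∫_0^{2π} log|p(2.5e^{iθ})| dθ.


Zeros: -6, -3, -2, -2; r = 2.5.
Inside |z| < r: -2, -2. Outside (|z| ≥ r): -6, -3.
p(0) = 72, so log|p(0)| = log(72) = 4.2767.
Apply Jensen: I(r) = log|p(0)| + Σ_k log(r/|z_k|), summed over zeros inside |z| < r.
  log(r/|z_k|) for z_k = -2: log(2.5/2) = 0.2231
  log(r/|z_k|) for z_k = -2: log(2.5/2) = 0.2231
  Outside zeros (-6, -3) contribute nothing to the Jensen sum.
Sum over inside zeros: 0.4463.
I(r) = log|p(0)| + (inside sum) = 4.2767 + 0.4463 = 4.7230.
Note: since some zeros are outside |z| ≤ r, the simplified n·log(r) form does NOT apply — only the inside zeros contribute.

I(r) ≈ 4.7230.


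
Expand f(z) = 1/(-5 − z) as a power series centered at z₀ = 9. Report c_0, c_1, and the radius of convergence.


Let w = z − z₀, so z = z₀ + w.
Then -5 − z = -5 − (z₀ + w) = (-5 − z₀) − w = -14 − w.
f(z) = 1/(-14 − w) = (1/(-14)) · 1/(1 − w/(-14)) = Σ_{n≥0} w^n / (-14)^(n+1).
So c_n = 1/(-14)^(n+1):
  c_0 = 1/(-14)^1 = -1/14.
  c_1 = 1/(-14)^2 = 1/196.
The series is valid for |w/d| < 1, i.e. |z − z₀| < |d|.
Radius of convergence: R = |-5 − z₀| = |-14| = 14 (distance from z₀ to the singularity z = -5).

c_0 = -1/14, c_1 = 1/196; R = 14.


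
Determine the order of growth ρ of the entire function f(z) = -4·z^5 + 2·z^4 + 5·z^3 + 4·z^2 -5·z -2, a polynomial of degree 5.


|f(z)| ≤ Σ|c_k|·r^k = O(r^5) as r → ∞. Polynomial growth is O(e^{r^ε}) for every ε > 0 (since r^5/e^{r^ε} → 0), so ρ ≤ ε for all ε > 0, i.e. ρ = 0. Every nonconstant polynomial has order 0.
Therefore ρ = 0.

Order ρ = 0.


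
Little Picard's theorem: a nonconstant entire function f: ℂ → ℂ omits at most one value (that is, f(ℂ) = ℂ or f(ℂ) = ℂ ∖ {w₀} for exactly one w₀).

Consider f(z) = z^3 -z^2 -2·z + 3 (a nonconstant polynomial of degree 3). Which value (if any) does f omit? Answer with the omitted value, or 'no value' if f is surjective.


Little Picard bounds the complement of f(ℂ) to at most one point.
For every w ∈ ℂ, the equation p(z) − w = 0 is a nonconstant polynomial in z and hence has at least one root by the fundamental theorem of algebra. So p is surjective onto ℂ, omitting no value.

Omitted value: no value.


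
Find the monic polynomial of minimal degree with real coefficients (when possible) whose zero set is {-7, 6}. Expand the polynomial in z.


The polynomial is p(z) = ∏_{α ∈ S} (z − α), where S = {-7, 6}.
Expanding the product yields: p(z) = z^2 + z -42.
The resulting polynomial has degree 2 and real coefficients as required.

p(z) = z^2 + z -42.


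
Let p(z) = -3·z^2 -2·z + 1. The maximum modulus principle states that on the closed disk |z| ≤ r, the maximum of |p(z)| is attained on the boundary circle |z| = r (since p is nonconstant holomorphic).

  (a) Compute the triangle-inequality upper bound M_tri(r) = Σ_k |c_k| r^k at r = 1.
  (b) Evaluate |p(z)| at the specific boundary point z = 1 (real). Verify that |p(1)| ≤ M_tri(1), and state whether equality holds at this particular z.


Coefficients: c_0 = 1, c_1 = -2, c_2 = -3. Radius r = 1.
Part (a). Triangle bound: M_tri(r) = Σ_k |c_k| r^k
  = |1|·1^0 + |-2|·1^1 + |-3|·1^2
  = 1 + 2 + 3 = 6.
This bounds M(r) := max_{|z|=r} |p(z)| from above; equality holds iff all terms c_k z^k can be made to align in phase at a single z on |z|=r.
Part (b). At z = 1 (real, on the circle |z| = r):
  p(1) = (1)·1^0 + (-2)·1^1 + (-3)·1^2 = -4.
  |p(1)| = 4.
Check: |p(1)| = 4 ≤ 6 = M_tri(1). ✓ Equality does not hold at z = 1 (the coefficients have mixed signs, so the terms do not all align in phase there).

M_tri(1) = 6; |p(1)| = 4; equality at z=1: no.


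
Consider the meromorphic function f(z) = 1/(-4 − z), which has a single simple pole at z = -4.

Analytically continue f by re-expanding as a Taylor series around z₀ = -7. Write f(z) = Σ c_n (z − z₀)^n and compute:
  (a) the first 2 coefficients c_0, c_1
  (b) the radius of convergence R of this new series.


Let w = z − z₀, so z = z₀ + w.
Then -4 − z = -4 − (z₀ + w) = (-4 − z₀) − w = 3 − w.
f(z) = 1/(3 − w) = (1/(3)) · 1/(1 − w/(3)) = Σ_{n≥0} w^n / (3)^(n+1).
So c_n = 1/(3)^(n+1):
  c_0 = 1/(3)^1 = 1/3.
  c_1 = 1/(3)^2 = 1/9.
The series is valid for |w/d| < 1, i.e. |z − z₀| < |d|.
Radius of convergence: R = |-4 − z₀| = |3| = 3 (distance from z₀ to the singularity z = -4).

c_0 = 1/3, c_1 = 1/9; R = 3.


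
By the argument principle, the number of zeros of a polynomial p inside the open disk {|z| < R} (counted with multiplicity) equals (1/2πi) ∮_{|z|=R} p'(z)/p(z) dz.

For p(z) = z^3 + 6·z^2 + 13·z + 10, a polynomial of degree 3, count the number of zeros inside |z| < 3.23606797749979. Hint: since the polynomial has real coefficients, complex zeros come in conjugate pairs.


The zeros of p are: (-2 + 1i), (-2 - 1i), -2.
Their magnitudes are: 2.236, 2.236, 2.
Zeros with |z| < R = 3.23606797749979: (-2 + 1i), (-2 - 1i), -2.
Count = 3.
By the argument principle, (1/2πi) ∮_{|z|=R} p'(z)/p(z) dz equals exactly this count.

Number of zeros inside |z| < 3.23606797749979: 3.


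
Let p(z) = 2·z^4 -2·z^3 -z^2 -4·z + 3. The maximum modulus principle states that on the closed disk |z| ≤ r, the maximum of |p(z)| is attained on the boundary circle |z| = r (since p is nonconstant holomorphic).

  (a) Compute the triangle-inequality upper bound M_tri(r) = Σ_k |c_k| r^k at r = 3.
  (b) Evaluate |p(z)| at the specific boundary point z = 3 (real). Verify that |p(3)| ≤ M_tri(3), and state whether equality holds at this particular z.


Coefficients: c_0 = 3, c_1 = -4, c_2 = -1, c_3 = -2, c_4 = 2. Radius r = 3.
Part (a). Triangle bound: M_tri(r) = Σ_k |c_k| r^k
  = |3|·3^0 + |-4|·3^1 + |-1|·3^2 + |-2|·3^3 + |2|·3^4
  = 3 + 12 + 9 + 54 + 162 = 240.
This bounds M(r) := max_{|z|=r} |p(z)| from above; equality holds iff all terms c_k z^k can be made to align in phase at a single z on |z|=r.
Part (b). At z = 3 (real, on the circle |z| = r):
  p(3) = (3)·3^0 + (-4)·3^1 + (-1)·3^2 + (-2)·3^3 + (2)·3^4 = 90.
  |p(3)| = 90.
Check: |p(3)| = 90 ≤ 240 = M_tri(3). ✓ Equality does not hold at z = 3 (the coefficients have mixed signs, so the terms do not all align in phase there).

M_tri(3) = 240; |p(3)| = 90; equality at z=3: no.


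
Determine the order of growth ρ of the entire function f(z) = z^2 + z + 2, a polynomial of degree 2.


|f(z)| ≤ Σ|c_k|·r^k = O(r^2) as r → ∞. Polynomial growth is O(e^{r^ε}) for every ε > 0 (since r^2/e^{r^ε} → 0), so ρ ≤ ε for all ε > 0, i.e. ρ = 0. Every nonconstant polynomial has order 0.
Therefore ρ = 0.

Order ρ = 0.


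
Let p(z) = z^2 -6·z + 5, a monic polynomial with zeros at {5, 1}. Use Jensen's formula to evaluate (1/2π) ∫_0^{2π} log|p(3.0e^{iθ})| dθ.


Zeros: 1, 5; r = 3.0.
Inside |z| < r: 1. Outside (|z| ≥ r): 5.
p(0) = 5, so log|p(0)| = log(5) = 1.6094.
Apply Jensen: I(r) = log|p(0)| + Σ_k log(r/|z_k|), summed over zeros inside |z| < r.
  log(r/|z_k|) for z_k = 1: log(3.0/1) = 1.0986
  Outside zeros (5) contribute nothing to the Jensen sum.
Sum over inside zeros: 1.0986.
I(r) = log|p(0)| + (inside sum) = 1.6094 + 1.0986 = 2.7081.
Note: since some zeros are outside |z| ≤ r, the simplified n·log(r) form does NOT apply — only the inside zeros contribute.

I(r) ≈ 2.7081.


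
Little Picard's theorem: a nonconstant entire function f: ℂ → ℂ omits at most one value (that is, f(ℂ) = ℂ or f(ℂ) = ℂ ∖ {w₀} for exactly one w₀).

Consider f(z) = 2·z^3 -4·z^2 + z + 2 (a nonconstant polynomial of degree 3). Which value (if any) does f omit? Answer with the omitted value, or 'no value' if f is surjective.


Little Picard bounds the complement of f(ℂ) to at most one point.
For every w ∈ ℂ, the equation p(z) − w = 0 is a nonconstant polynomial in z and hence has at least one root by the fundamental theorem of algebra. So p is surjective onto ℂ, omitting no value.

Omitted value: no value.


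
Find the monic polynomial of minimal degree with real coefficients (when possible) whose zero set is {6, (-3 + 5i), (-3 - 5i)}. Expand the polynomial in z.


The polynomial is p(z) = ∏_{α ∈ S} (z − α), where S = {6, (-3 + 5i), (-3 - 5i)}.
Expanding the product yields: p(z) = z^3 -2·z -204.
Note conjugate pairs combine to real quadratics: (z − (-3+5i))(z − (-3−5i)) = z² + 6z + 34.
The resulting polynomial has degree 3 and real coefficients as required.

p(z) = z^3 -2·z -204.


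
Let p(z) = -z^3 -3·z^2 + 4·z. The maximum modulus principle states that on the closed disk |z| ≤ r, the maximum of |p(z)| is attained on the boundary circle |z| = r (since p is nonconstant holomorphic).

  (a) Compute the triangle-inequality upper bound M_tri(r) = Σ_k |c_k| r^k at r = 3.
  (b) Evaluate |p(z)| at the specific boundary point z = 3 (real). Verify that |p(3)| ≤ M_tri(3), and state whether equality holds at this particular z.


Coefficients: c_0 = 0, c_1 = 4, c_2 = -3, c_3 = -1. Radius r = 3.
Part (a). Triangle bound: M_tri(r) = Σ_k |c_k| r^k
  = |0|·3^0 + |4|·3^1 + |-3|·3^2 + |-1|·3^3
  = 0 + 12 + 27 + 27 = 66.
This bounds M(r) := max_{|z|=r} |p(z)| from above; equality holds iff all terms c_k z^k can be made to align in phase at a single z on |z|=r.
Part (b). At z = 3 (real, on the circle |z| = r):
  p(3) = (0)·3^0 + (4)·3^1 + (-3)·3^2 + (-1)·3^3 = -42.
  |p(3)| = 42.
Check: |p(3)| = 42 ≤ 66 = M_tri(3). ✓ Equality does not hold at z = 3 (the coefficients have mixed signs, so the terms do not all align in phase there).

M_tri(3) = 66; |p(3)| = 42; equality at z=3: no.


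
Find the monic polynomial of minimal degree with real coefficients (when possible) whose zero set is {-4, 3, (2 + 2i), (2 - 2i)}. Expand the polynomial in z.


The polynomial is p(z) = ∏_{α ∈ S} (z − α), where S = {-4, 3, (2 + 2i), (2 - 2i)}.
Expanding the product yields: p(z) = z^4 -3·z^3 -8·z^2 + 56·z -96.
Note conjugate pairs combine to real quadratics: (z − (2+2i))(z − (2−2i)) = z² − 4z + 8.
The resulting polynomial has degree 4 and real coefficients as required.

p(z) = z^4 -3·z^3 -8·z^2 + 56·z -96.


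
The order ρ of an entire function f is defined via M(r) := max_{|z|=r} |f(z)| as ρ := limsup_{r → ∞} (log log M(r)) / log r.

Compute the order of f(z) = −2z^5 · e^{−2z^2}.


M(r) = max_{|z|=r} |-2|·|z|^5·|e^{−2z^2}| = 2·r^5 · e^{2r^2} (the factors attain their maxima compatibly on |z|=r). Then log M(r) = log 2 + 5·log r + 2r^2, dominated by the last term, so log log M(r) ~ 2·log r. The polynomial factor -2z^5 contributes only a log r term and does not affect the order. ρ = 2.
Therefore ρ = 2.

Order ρ = 2.
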